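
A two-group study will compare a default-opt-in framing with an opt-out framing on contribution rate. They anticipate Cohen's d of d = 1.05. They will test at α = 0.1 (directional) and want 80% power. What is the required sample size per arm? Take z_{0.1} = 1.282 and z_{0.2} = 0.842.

n = 9 per group

For two independent groups with equal n: n = 2·((z_{α} + z_β) / d)².
z_{α} + z_β = 1.282 + 0.842 = 2.124.
n = 2 × (2.124 / 1.05)² = 2 × 2.023² = 2 × 4.09 = 8.2.
Round up to the next whole participant.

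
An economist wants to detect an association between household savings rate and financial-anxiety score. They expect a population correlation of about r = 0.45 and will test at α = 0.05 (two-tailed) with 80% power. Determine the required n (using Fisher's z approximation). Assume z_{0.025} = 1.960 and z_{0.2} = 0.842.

Fisher's z: C = ½·ln((1+r)/(1−r)) = ½·ln(2.6364) = 0.4847.
n = ((z_{α/2} + z_β)/C)² + 3.
(1.960 + 0.842) / 0.4847 = 2.802 / 0.4847 = 5.781.
n = 5.781² + 3 = 33.42 + 3 = 36.4.
Round up.

n = 37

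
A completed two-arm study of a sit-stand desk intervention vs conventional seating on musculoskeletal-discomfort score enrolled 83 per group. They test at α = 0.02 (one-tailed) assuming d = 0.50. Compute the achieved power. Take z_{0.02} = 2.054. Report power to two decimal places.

For two equal groups, power = Φ(d·√(n/2) − z_{α}).
d·√(n/2) = 0.50 × √(83/2) = 0.50 × 6.442 = 3.221.
z_β = 3.221 − 2.054 = 1.167.
Power = Φ(1.167) = 0.878.

power ≈ 0.88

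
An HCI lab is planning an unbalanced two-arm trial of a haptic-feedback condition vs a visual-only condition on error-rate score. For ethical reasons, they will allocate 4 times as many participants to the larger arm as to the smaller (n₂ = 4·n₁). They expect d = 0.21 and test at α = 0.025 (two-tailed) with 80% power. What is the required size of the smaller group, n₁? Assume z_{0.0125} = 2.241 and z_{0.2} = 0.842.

With allocation ratio k = n₂/n₁ = 4, Var(x̄₁−x̄₂) = σ²(1/n₁ + 1/(k·n₁)) = σ²·(k+1)/(k·n₁).
So n₁ = (1 + 1/k)·((z_{α/2} + z_β)/d)² = 1.250 × (3.083/0.21)².
n₁ = 1.250 × 215.53 = 269.4.
Round up: n₁ = 270, giving n₂ = 4 × 270 = 1080.

n₁ = 270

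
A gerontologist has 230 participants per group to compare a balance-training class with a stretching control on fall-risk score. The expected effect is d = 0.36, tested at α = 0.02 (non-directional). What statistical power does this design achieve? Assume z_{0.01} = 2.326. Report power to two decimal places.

power ≈ 0.94

For two equal groups, power = Φ(d·√(n/2) − z_{α/2}).
d·√(n/2) = 0.36 × √(230/2) = 0.36 × 10.724 = 3.861.
z_β = 3.861 − 2.326 = 1.535.
Power = Φ(1.535) = 0.938.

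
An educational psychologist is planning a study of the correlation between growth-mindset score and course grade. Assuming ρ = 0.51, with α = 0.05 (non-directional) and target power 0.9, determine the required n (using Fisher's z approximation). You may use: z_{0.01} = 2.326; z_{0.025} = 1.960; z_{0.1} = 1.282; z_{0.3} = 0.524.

Fisher's z: C = ½·ln((1+r)/(1−r)) = ½·ln(3.0816) = 0.5627.
n = ((z_{α/2} + z_β)/C)² + 3.
(1.960 + 1.282) / 0.5627 = 3.242 / 0.5627 = 5.762.
n = 5.762² + 3 = 33.19 + 3 = 36.2.
Round up.

n = 37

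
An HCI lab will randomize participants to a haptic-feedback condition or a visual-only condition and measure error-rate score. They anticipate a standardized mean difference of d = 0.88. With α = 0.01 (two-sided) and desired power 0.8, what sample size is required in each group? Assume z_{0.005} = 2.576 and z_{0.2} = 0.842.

For two independent groups with equal n: n = 2·((z_{α/2} + z_β) / d)².
z_{α/2} + z_β = 2.576 + 0.842 = 3.418.
n = 2 × (3.418 / 0.88)² = 2 × 3.884² = 2 × 15.09 = 30.2.
Round up to the next whole participant.

n = 31 per group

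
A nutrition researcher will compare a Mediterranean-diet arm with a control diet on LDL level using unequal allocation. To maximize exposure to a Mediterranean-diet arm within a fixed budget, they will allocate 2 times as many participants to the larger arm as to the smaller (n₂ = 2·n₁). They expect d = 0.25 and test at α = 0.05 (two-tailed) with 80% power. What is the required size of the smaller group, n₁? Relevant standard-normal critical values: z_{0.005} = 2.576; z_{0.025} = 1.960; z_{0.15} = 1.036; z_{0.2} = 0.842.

n₁ = 189

With allocation ratio k = n₂/n₁ = 2, Var(x̄₁−x̄₂) = σ²(1/n₁ + 1/(k·n₁)) = σ²·(k+1)/(k·n₁).
So n₁ = (1 + 1/k)·((z_{α/2} + z_β)/d)² = 1.500 × (2.802/0.25)².
n₁ = 1.500 × 125.62 = 188.4.
Round up: n₁ = 189, giving n₂ = 2 × 189 = 378.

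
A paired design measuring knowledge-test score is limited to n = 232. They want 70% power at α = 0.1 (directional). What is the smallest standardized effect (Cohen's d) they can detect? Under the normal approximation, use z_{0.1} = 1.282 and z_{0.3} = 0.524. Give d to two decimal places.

d_min ≈ 0.12

For a single sample (or paired design) of n = 232: d_min = (z_{α} + z_β)/√n.
z-sum = 1.282 + 0.524 = 1.806.
d_min = 1.806 / √232 = 1.806 / 15.232 = 0.119.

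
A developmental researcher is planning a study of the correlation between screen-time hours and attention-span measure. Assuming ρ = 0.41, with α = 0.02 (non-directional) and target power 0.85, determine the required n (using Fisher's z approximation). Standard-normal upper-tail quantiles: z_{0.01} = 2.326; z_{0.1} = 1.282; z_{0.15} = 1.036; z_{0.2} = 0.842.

n = 63

Fisher's z: C = ½·ln((1+r)/(1−r)) = ½·ln(2.3898) = 0.4356.
n = ((z_{α/2} + z_β)/C)² + 3.
(2.326 + 1.036) / 0.4356 = 3.362 / 0.4356 = 7.718.
n = 7.718² + 3 = 59.57 + 3 = 62.6.
Round up.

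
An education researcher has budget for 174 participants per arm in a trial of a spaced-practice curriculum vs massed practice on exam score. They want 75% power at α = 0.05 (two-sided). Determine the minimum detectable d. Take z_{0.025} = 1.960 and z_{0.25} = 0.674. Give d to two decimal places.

For two independent groups of n = 174 each: d_min = (z_{α/2} + z_β)·√(2/n).
z-sum = 1.960 + 0.674 = 2.634.
d_min = 2.634 × √(2/174) = 2.634 × 0.1072 = 0.282.

d_min ≈ 0.28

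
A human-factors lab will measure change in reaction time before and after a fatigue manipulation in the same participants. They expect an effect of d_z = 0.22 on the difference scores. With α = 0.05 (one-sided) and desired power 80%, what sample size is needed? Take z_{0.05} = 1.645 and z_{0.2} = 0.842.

For a paired (one-sample on differences) test: n = ((z_{α} + z_β) / d)².
z_{α} + z_β = 1.645 + 0.842 = 2.487.
n = (2.487 / 0.22)² = 11.305² = 127.79.
Round up.

n = 128 pairs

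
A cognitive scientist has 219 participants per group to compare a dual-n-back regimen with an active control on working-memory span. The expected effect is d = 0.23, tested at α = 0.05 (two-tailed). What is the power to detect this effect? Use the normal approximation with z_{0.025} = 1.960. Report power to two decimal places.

power ≈ 0.67

For two equal groups, power = Φ(d·√(n/2) − z_{α/2}).
d·√(n/2) = 0.23 × √(219/2) = 0.23 × 10.464 = 2.407.
z_β = 2.407 − 1.960 = 0.447.
Power = Φ(0.447) = 0.672.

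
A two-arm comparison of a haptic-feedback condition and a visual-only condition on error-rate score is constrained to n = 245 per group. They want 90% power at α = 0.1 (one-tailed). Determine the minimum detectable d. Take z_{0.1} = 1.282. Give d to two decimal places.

d_min ≈ 0.23

For two independent groups of n = 245 each: d_min = (z_{α} + z_β)·√(2/n).
z-sum = 1.282 + 1.282 = 2.564.
d_min = 2.564 × √(2/245) = 2.564 × 0.0904 = 0.232.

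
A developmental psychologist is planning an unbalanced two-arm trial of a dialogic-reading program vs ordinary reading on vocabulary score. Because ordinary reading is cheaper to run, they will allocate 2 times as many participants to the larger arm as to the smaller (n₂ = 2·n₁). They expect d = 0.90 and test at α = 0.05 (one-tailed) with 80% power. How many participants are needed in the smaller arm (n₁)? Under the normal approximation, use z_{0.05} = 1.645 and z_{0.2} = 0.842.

n₁ = 12

With allocation ratio k = n₂/n₁ = 2, Var(x̄₁−x̄₂) = σ²(1/n₁ + 1/(k·n₁)) = σ²·(k+1)/(k·n₁).
So n₁ = (1 + 1/k)·((z_{α} + z_β)/d)² = 1.500 × (2.487/0.90)².
n₁ = 1.500 × 7.64 = 11.5.
Round up: n₁ = 12, giving n₂ = 2 × 12 = 24.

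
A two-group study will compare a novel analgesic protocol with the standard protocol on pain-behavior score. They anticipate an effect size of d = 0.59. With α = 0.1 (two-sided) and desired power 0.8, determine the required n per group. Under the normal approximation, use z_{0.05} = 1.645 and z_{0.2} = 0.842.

n = 36 per group

For two independent groups with equal n: n = 2·((z_{α/2} + z_β) / d)².
z_{α/2} + z_β = 1.645 + 0.842 = 2.487.
n = 2 × (2.487 / 0.59)² = 2 × 4.215² = 2 × 17.77 = 35.5.
Round up to the next whole participant.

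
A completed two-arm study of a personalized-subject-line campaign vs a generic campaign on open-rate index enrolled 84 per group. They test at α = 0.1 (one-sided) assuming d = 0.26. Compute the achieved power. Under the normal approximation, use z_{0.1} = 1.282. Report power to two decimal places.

For two equal groups, power = Φ(d·√(n/2) − z_{α}).
d·√(n/2) = 0.26 × √(84/2) = 0.26 × 6.481 = 1.685.
z_β = 1.685 − 1.282 = 0.403.
Power = Φ(0.403) = 0.657.

power ≈ 0.66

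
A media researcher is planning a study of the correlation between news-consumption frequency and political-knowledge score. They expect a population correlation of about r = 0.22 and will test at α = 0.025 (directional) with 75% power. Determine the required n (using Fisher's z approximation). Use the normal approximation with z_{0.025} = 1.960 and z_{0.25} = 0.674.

n = 142

Fisher's z: C = ½·ln((1+r)/(1−r)) = ½·ln(1.5641) = 0.2237.
n = ((z_{α} + z_β)/C)² + 3.
(1.960 + 0.674) / 0.2237 = 2.634 / 0.2237 = 11.775.
n = 11.775² + 3 = 138.64 + 3 = 141.6.
Round up.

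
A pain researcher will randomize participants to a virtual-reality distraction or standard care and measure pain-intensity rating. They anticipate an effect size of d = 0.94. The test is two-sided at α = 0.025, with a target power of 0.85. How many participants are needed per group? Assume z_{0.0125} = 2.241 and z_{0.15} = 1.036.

n = 25 per group

For two independent groups with equal n: n = 2·((z_{α/2} + z_β) / d)².
z_{α/2} + z_β = 2.241 + 1.036 = 3.277.
n = 2 × (3.277 / 0.94)² = 2 × 3.486² = 2 × 12.15 = 24.3.
Round up to the next whole participant.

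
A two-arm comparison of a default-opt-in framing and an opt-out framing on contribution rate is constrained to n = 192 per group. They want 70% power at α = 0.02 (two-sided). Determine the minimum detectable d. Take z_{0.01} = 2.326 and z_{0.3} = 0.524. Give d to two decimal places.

d_min ≈ 0.29

For two independent groups of n = 192 each: d_min = (z_{α/2} + z_β)·√(2/n).
z-sum = 2.326 + 0.524 = 2.850.
d_min = 2.850 × √(2/192) = 2.850 × 0.1021 = 0.291.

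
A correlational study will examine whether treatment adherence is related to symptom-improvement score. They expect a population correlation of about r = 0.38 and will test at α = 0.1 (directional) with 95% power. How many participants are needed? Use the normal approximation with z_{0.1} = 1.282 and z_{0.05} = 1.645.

Fisher's z: C = ½·ln((1+r)/(1−r)) = ½·ln(2.2258) = 0.4001.
n = ((z_{α} + z_β)/C)² + 3.
(1.282 + 1.645) / 0.4001 = 2.927 / 0.4001 = 7.316.
n = 7.316² + 3 = 53.52 + 3 = 56.5.
Round up.

n = 57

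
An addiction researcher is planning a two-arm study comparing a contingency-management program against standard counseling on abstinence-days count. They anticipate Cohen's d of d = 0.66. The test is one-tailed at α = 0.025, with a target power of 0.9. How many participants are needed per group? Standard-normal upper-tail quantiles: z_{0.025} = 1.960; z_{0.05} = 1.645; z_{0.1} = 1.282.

n = 49 per group

For two independent groups with equal n: n = 2·((z_{α} + z_β) / d)².
z_{α} + z_β = 1.960 + 1.282 = 3.242.
n = 2 × (3.242 / 0.66)² = 2 × 4.912² = 2 × 24.13 = 48.3.
Round up to the next whole participant.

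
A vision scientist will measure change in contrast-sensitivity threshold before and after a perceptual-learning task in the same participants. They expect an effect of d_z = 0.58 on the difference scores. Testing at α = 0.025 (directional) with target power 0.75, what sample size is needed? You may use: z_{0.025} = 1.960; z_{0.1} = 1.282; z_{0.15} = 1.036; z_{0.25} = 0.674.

n = 21 pairs

For a paired (one-sample on differences) test: n = ((z_{α} + z_β) / d)².
z_{α} + z_β = 1.960 + 0.674 = 2.634.
n = (2.634 / 0.58)² = 4.541² = 20.62.
Round up.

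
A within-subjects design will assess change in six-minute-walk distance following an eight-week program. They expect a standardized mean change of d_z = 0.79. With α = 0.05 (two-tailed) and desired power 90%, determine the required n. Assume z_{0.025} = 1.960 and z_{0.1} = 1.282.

n = 17 pairs

For a paired (one-sample on differences) test: n = ((z_{α/2} + z_β) / d)².
z_{α/2} + z_β = 1.960 + 1.282 = 3.242.
n = (3.242 / 0.79)² = 4.104² = 16.84.
Round up.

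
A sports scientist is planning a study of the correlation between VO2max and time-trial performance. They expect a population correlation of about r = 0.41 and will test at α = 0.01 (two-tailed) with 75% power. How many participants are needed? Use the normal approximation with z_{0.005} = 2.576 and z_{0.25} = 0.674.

Fisher's z: C = ½·ln((1+r)/(1−r)) = ½·ln(2.3898) = 0.4356.
n = ((z_{α/2} + z_β)/C)² + 3.
(2.576 + 0.674) / 0.4356 = 3.250 / 0.4356 = 7.461.
n = 7.461² + 3 = 55.67 + 3 = 58.7.
Round up.

n = 59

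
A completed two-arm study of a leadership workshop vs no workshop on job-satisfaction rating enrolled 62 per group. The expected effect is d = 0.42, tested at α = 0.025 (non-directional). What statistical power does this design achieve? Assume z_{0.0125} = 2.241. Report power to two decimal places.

For two equal groups, power = Φ(d·√(n/2) − z_{α/2}).
d·√(n/2) = 0.42 × √(62/2) = 0.42 × 5.568 = 2.338.
z_β = 2.338 − 2.241 = 0.097.
Power = Φ(0.097) = 0.539.

power ≈ 0.54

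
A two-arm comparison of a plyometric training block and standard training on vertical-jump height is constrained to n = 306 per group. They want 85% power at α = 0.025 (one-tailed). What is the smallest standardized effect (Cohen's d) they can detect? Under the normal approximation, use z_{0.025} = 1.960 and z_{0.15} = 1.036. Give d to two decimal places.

d_min ≈ 0.24

For two independent groups of n = 306 each: d_min = (z_{α} + z_β)·√(2/n).
z-sum = 1.960 + 1.036 = 2.996.
d_min = 2.996 × √(2/306) = 2.996 × 0.0808 = 0.242.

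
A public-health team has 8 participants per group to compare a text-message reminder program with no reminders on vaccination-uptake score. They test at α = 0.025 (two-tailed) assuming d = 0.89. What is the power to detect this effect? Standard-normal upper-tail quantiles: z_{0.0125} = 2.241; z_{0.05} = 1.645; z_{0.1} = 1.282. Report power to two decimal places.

For two equal groups, power = Φ(d·√(n/2) − z_{α/2}).
d·√(n/2) = 0.89 × √(8/2) = 0.89 × 2.000 = 1.780.
z_β = 1.780 − 2.241 = -0.461.
Power = Φ(-0.461) = 0.322.

power ≈ 0.32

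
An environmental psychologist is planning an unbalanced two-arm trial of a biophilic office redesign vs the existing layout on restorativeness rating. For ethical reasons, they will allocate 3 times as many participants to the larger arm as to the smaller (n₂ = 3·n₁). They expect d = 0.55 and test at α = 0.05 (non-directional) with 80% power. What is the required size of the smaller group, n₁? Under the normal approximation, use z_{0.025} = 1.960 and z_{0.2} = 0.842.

n₁ = 35

With allocation ratio k = n₂/n₁ = 3, Var(x̄₁−x̄₂) = σ²(1/n₁ + 1/(k·n₁)) = σ²·(k+1)/(k·n₁).
So n₁ = (1 + 1/k)·((z_{α/2} + z_β)/d)² = 1.333 × (2.802/0.55)².
n₁ = 1.333 × 25.95 = 34.6.
Round up: n₁ = 35, giving n₂ = 3 × 35 = 105.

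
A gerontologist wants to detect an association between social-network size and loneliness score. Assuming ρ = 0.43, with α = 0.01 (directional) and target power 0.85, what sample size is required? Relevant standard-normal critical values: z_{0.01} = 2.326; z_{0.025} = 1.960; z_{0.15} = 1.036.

Fisher's z: C = ½·ln((1+r)/(1−r)) = ½·ln(2.5088) = 0.4599.
n = ((z_{α} + z_β)/C)² + 3.
(2.326 + 1.036) / 0.4599 = 3.362 / 0.4599 = 7.310.
n = 7.310² + 3 = 53.44 + 3 = 56.4.
Round up.

n = 57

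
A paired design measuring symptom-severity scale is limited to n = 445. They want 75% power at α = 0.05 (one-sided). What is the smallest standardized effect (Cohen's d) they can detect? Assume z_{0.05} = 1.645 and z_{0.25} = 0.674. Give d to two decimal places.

d_min ≈ 0.11

For a single sample (or paired design) of n = 445: d_min = (z_{α} + z_β)/√n.
z-sum = 1.645 + 0.674 = 2.319.
d_min = 2.319 / √445 = 2.319 / 21.095 = 0.110.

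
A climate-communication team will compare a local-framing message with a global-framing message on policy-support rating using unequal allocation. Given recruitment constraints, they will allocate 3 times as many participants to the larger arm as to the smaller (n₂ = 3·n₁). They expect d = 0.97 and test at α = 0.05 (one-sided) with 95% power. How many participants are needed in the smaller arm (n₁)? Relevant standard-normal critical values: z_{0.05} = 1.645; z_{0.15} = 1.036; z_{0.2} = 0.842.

With allocation ratio k = n₂/n₁ = 3, Var(x̄₁−x̄₂) = σ²(1/n₁ + 1/(k·n₁)) = σ²·(k+1)/(k·n₁).
So n₁ = (1 + 1/k)·((z_{α} + z_β)/d)² = 1.333 × (3.290/0.97)².
n₁ = 1.333 × 11.50 = 15.3.
Round up: n₁ = 16, giving n₂ = 3 × 16 = 48.

n₁ = 16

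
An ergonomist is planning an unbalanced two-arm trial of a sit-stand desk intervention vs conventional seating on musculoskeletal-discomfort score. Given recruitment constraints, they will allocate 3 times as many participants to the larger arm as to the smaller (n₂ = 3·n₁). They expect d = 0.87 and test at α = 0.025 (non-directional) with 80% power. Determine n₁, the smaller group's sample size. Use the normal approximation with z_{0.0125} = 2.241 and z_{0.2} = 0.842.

n₁ = 17

With allocation ratio k = n₂/n₁ = 3, Var(x̄₁−x̄₂) = σ²(1/n₁ + 1/(k·n₁)) = σ²·(k+1)/(k·n₁).
So n₁ = (1 + 1/k)·((z_{α/2} + z_β)/d)² = 1.333 × (3.083/0.87)².
n₁ = 1.333 × 12.56 = 16.7.
Round up: n₁ = 17, giving n₂ = 3 × 17 = 51.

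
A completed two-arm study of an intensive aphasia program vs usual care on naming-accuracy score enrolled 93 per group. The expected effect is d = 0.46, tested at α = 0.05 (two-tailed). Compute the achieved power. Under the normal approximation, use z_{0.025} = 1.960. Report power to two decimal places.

power ≈ 0.88

For two equal groups, power = Φ(d·√(n/2) − z_{α/2}).
d·√(n/2) = 0.46 × √(93/2) = 0.46 × 6.819 = 3.137.
z_β = 3.137 − 1.960 = 1.177.
Power = Φ(1.177) = 0.880.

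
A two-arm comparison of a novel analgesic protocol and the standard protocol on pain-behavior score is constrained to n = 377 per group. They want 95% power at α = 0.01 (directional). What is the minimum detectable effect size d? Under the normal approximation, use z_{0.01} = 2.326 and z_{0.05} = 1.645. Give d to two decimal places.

For two independent groups of n = 377 each: d_min = (z_{α} + z_β)·√(2/n).
z-sum = 2.326 + 1.645 = 3.971.
d_min = 3.971 × √(2/377) = 3.971 × 0.0728 = 0.289.

d_min ≈ 0.29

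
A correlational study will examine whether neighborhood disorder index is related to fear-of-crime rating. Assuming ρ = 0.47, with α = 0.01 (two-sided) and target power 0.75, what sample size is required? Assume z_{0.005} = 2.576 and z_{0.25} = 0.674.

n = 44

Fisher's z: C = ½·ln((1+r)/(1−r)) = ½·ln(2.7736) = 0.5101.
n = ((z_{α/2} + z_β)/C)² + 3.
(2.576 + 0.674) / 0.5101 = 3.250 / 0.5101 = 6.371.
n = 6.371² + 3 = 40.59 + 3 = 43.6.
Round up.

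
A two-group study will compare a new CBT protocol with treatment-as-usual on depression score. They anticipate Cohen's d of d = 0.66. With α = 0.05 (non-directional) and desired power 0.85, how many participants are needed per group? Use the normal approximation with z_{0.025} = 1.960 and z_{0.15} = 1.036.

For two independent groups with equal n: n = 2·((z_{α/2} + z_β) / d)².
z_{α/2} + z_β = 1.960 + 1.036 = 2.996.
n = 2 × (2.996 / 0.66)² = 2 × 4.539² = 2 × 20.61 = 41.2.
Round up to the next whole participant.

n = 42 per group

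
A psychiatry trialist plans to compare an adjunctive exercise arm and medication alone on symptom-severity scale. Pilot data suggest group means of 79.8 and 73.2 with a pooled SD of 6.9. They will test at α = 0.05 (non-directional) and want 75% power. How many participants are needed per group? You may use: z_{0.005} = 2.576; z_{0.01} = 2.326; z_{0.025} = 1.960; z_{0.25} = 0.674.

n = 16 per group

Cohen's d = |M₁ − M₂| / SD_pooled = |79.8 − 73.2| / 6.9 = 6.6 / 6.9 = 0.957.
For two independent groups with equal n: n = 2·((z_{α/2} + z_β) / d)².
z_{α/2} + z_β = 1.960 + 0.674 = 2.634.
n = 2 × (2.634 / 0.957)² = 2 × 2.752² = 2 × 7.58 = 15.2.
Round up to the next whole participant.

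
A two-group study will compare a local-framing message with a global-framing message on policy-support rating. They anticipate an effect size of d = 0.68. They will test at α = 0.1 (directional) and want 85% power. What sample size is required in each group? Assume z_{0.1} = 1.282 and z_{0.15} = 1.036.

For two independent groups with equal n: n = 2·((z_{α} + z_β) / d)².
z_{α} + z_β = 1.282 + 1.036 = 2.318.
n = 2 × (2.318 / 0.68)² = 2 × 3.409² = 2 × 11.62 = 23.2.
Round up to the next whole participant.

n = 24 per group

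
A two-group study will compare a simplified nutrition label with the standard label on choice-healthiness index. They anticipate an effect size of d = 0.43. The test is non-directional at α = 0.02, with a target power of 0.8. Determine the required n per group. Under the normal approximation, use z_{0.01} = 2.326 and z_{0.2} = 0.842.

n = 109 per group

For two independent groups with equal n: n = 2·((z_{α/2} + z_β) / d)².
z_{α/2} + z_β = 2.326 + 0.842 = 3.168.
n = 2 × (3.168 / 0.43)² = 2 × 7.367² = 2 × 54.28 = 108.6.
Round up to the next whole participant.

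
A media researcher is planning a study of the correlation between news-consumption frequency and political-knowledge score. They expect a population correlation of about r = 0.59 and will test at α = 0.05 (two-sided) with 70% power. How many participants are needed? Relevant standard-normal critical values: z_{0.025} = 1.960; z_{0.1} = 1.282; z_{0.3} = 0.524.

n = 17

Fisher's z: C = ½·ln((1+r)/(1−r)) = ½·ln(3.8780) = 0.6777.
n = ((z_{α/2} + z_β)/C)² + 3.
(1.960 + 0.524) / 0.6777 = 2.484 / 0.6777 = 3.665.
n = 3.665² + 3 = 13.43 + 3 = 16.4.
Round up.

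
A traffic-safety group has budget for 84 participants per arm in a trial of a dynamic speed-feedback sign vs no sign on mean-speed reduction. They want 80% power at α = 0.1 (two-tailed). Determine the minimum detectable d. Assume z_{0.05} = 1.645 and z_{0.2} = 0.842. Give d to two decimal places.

For two independent groups of n = 84 each: d_min = (z_{α/2} + z_β)·√(2/n).
z-sum = 1.645 + 0.842 = 2.487.
d_min = 2.487 × √(2/84) = 2.487 × 0.1543 = 0.384.

d_min ≈ 0.38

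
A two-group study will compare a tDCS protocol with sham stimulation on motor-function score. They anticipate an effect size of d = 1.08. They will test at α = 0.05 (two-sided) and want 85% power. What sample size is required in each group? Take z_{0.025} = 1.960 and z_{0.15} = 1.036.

For two independent groups with equal n: n = 2·((z_{α/2} + z_β) / d)².
z_{α/2} + z_β = 1.960 + 1.036 = 2.996.
n = 2 × (2.996 / 1.08)² = 2 × 2.774² = 2 × 7.70 = 15.4.
Round up to the next whole participant.

n = 16 per group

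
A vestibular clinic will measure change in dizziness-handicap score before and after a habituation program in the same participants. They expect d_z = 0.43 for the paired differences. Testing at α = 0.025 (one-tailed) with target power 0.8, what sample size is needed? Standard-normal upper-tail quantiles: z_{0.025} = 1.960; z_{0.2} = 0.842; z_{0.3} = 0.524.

For a paired (one-sample on differences) test: n = ((z_{α} + z_β) / d)².
z_{α} + z_β = 1.960 + 0.842 = 2.802.
n = (2.802 / 0.43)² = 6.516² = 42.46.
Round up.

n = 43 pairs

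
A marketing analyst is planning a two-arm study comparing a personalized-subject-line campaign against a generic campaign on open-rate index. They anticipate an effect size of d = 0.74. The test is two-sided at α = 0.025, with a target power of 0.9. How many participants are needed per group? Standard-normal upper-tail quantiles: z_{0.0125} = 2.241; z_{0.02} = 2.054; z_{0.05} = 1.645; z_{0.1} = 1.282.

For two independent groups with equal n: n = 2·((z_{α/2} + z_β) / d)².
z_{α/2} + z_β = 2.241 + 1.282 = 3.523.
n = 2 × (3.523 / 0.74)² = 2 × 4.761² = 2 × 22.67 = 45.3.
Round up to the next whole participant.

n = 46 per group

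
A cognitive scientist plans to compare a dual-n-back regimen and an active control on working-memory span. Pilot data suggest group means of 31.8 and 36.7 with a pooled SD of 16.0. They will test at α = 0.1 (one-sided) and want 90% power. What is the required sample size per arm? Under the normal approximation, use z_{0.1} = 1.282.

n = 141 per group

Cohen's d = |M₁ − M₂| / SD_pooled = |31.8 − 36.7| / 16.0 = 4.9 / 16.0 = 0.306.
For two independent groups with equal n: n = 2·((z_{α} + z_β) / d)².
z_{α} + z_β = 1.282 + 1.282 = 2.564.
n = 2 × (2.564 / 0.306)² = 2 × 8.379² = 2 × 70.21 = 140.4.
Round up to the next whole participant.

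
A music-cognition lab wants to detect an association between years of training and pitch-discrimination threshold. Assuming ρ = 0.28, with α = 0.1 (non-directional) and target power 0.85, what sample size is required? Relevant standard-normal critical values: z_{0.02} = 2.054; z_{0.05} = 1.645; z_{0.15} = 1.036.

Fisher's z: C = ½·ln((1+r)/(1−r)) = ½·ln(1.7778) = 0.2877.
n = ((z_{α/2} + z_β)/C)² + 3.
(1.645 + 1.036) / 0.2877 = 2.681 / 0.2877 = 9.319.
n = 9.319² + 3 = 86.84 + 3 = 89.8.
Round up.

n = 90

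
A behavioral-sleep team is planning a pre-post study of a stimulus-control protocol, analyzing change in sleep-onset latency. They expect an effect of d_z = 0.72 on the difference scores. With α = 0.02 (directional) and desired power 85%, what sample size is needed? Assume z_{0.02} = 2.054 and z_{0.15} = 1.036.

n = 19 pairs

For a paired (one-sample on differences) test: n = ((z_{α} + z_β) / d)².
z_{α} + z_β = 2.054 + 1.036 = 3.090.
n = (3.090 / 0.72)² = 4.292² = 18.42.
Round up.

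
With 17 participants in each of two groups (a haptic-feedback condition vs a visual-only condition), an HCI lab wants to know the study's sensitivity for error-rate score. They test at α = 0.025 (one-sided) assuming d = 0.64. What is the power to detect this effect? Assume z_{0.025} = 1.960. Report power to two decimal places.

For two equal groups, power = Φ(d·√(n/2) − z_{α}).
d·√(n/2) = 0.64 × √(17/2) = 0.64 × 2.915 = 1.866.
z_β = 1.866 − 1.960 = -0.094.
Power = Φ(-0.094) = 0.463.

power ≈ 0.46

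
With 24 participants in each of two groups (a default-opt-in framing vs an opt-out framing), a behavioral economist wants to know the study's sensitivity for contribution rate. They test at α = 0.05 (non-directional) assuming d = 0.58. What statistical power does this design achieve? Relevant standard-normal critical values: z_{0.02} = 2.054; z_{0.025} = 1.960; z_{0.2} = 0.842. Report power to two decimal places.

For two equal groups, power = Φ(d·√(n/2) − z_{α/2}).
d·√(n/2) = 0.58 × √(24/2) = 0.58 × 3.464 = 2.009.
z_β = 2.009 − 1.960 = 0.049.
Power = Φ(0.049) = 0.520.

power ≈ 0.52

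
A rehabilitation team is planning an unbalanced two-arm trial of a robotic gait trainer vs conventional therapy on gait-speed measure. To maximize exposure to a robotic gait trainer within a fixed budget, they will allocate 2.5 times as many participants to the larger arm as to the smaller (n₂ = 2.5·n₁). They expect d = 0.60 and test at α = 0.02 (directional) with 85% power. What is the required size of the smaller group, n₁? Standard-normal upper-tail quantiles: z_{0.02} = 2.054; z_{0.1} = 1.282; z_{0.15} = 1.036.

n₁ = 38

With allocation ratio k = n₂/n₁ = 2.5, Var(x̄₁−x̄₂) = σ²(1/n₁ + 1/(k·n₁)) = σ²·(k+1)/(k·n₁).
So n₁ = (1 + 1/k)·((z_{α} + z_β)/d)² = 1.400 × (3.090/0.60)².
n₁ = 1.400 × 26.52 = 37.1.
Round up: n₁ = 38, giving n₂ = 2.5 × 38 = 95.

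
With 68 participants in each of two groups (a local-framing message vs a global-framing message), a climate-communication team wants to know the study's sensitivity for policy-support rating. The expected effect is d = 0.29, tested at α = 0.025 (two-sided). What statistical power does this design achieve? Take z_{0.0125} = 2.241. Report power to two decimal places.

power ≈ 0.29

For two equal groups, power = Φ(d·√(n/2) − z_{α/2}).
d·√(n/2) = 0.29 × √(68/2) = 0.29 × 5.831 = 1.691.
z_β = 1.691 − 2.241 = -0.550.
Power = Φ(-0.550) = 0.291.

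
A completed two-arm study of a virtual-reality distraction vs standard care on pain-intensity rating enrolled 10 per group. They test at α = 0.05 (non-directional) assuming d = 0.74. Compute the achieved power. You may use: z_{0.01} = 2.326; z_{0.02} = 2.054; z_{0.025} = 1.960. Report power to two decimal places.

power ≈ 0.38

For two equal groups, power = Φ(d·√(n/2) − z_{α/2}).
d·√(n/2) = 0.74 × √(10/2) = 0.74 × 2.236 = 1.655.
z_β = 1.655 − 1.960 = -0.305.
Power = Φ(-0.305) = 0.380.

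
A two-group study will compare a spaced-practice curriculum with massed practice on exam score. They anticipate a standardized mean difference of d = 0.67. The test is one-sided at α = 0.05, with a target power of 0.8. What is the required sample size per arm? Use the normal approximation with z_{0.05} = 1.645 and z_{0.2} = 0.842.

n = 28 per group

For two independent groups with equal n: n = 2·((z_{α} + z_β) / d)².
z_{α} + z_β = 1.645 + 0.842 = 2.487.
n = 2 × (2.487 / 0.67)² = 2 × 3.712² = 2 × 13.78 = 27.6.
Round up to the next whole participant.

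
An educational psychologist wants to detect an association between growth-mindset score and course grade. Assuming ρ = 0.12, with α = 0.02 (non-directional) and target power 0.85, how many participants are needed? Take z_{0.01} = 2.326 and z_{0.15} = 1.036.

Fisher's z: C = ½·ln((1+r)/(1−r)) = ½·ln(1.2727) = 0.1206.
n = ((z_{α/2} + z_β)/C)² + 3.
(2.326 + 1.036) / 0.1206 = 3.362 / 0.1206 = 27.877.
n = 27.877² + 3 = 777.14 + 3 = 780.1.
Round up.

n = 781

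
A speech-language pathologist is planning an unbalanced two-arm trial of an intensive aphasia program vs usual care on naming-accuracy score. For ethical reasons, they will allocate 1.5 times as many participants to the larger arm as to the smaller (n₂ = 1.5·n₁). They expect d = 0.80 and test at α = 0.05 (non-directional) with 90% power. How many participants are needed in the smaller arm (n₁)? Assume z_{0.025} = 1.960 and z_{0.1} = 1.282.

n₁ = 28

With allocation ratio k = n₂/n₁ = 1.5, Var(x̄₁−x̄₂) = σ²(1/n₁ + 1/(k·n₁)) = σ²·(k+1)/(k·n₁).
So n₁ = (1 + 1/k)·((z_{α/2} + z_β)/d)² = 1.667 × (3.242/0.80)².
n₁ = 1.667 × 16.42 = 27.4.
Round up: n₁ = 28, giving n₂ = 1.5 × 28 = 42.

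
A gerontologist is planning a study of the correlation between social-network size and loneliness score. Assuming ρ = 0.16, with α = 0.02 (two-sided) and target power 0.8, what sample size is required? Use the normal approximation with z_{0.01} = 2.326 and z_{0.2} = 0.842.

Fisher's z: C = ½·ln((1+r)/(1−r)) = ½·ln(1.3810) = 0.1614.
n = ((z_{α/2} + z_β)/C)² + 3.
(2.326 + 0.842) / 0.1614 = 3.168 / 0.1614 = 19.628.
n = 19.628² + 3 = 385.27 + 3 = 388.3.
Round up.

n = 389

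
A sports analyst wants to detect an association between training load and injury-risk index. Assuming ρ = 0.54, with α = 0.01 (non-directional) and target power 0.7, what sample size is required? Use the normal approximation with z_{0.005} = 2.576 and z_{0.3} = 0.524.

n = 30

Fisher's z: C = ½·ln((1+r)/(1−r)) = ½·ln(3.3478) = 0.6042.
n = ((z_{α/2} + z_β)/C)² + 3.
(2.576 + 0.524) / 0.6042 = 3.100 / 0.6042 = 5.131.
n = 5.131² + 3 = 26.32 + 3 = 29.3.
Round up.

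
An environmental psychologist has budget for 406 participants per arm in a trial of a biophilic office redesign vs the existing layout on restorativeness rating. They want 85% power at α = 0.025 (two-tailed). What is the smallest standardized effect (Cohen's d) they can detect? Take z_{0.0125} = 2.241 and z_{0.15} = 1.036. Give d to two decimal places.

For two independent groups of n = 406 each: d_min = (z_{α/2} + z_β)·√(2/n).
z-sum = 2.241 + 1.036 = 3.277.
d_min = 3.277 × √(2/406) = 3.277 × 0.0702 = 0.230.

d_min ≈ 0.23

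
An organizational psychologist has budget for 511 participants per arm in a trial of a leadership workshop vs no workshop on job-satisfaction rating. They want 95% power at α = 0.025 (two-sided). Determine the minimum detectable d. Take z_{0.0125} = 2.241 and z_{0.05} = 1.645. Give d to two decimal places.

d_min ≈ 0.24

For two independent groups of n = 511 each: d_min = (z_{α/2} + z_β)·√(2/n).
z-sum = 2.241 + 1.645 = 3.886.
d_min = 3.886 × √(2/511) = 3.886 × 0.0626 = 0.243.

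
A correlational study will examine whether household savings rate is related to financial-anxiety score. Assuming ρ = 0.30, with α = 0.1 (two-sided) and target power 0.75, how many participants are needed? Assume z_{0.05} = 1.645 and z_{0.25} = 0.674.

Fisher's z: C = ½·ln((1+r)/(1−r)) = ½·ln(1.8571) = 0.3095.
n = ((z_{α/2} + z_β)/C)² + 3.
(1.645 + 0.674) / 0.3095 = 2.319 / 0.3095 = 7.493.
n = 7.493² + 3 = 56.14 + 3 = 59.1.
Round up.

n = 60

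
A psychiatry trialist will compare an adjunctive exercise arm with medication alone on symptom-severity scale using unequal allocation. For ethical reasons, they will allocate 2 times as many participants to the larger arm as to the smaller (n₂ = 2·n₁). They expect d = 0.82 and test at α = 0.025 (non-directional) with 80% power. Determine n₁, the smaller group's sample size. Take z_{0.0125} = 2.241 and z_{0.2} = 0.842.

With allocation ratio k = n₂/n₁ = 2, Var(x̄₁−x̄₂) = σ²(1/n₁ + 1/(k·n₁)) = σ²·(k+1)/(k·n₁).
So n₁ = (1 + 1/k)·((z_{α/2} + z_β)/d)² = 1.500 × (3.083/0.82)².
n₁ = 1.500 × 14.14 = 21.2.
Round up: n₁ = 22, giving n₂ = 2 × 22 = 44.

n₁ = 22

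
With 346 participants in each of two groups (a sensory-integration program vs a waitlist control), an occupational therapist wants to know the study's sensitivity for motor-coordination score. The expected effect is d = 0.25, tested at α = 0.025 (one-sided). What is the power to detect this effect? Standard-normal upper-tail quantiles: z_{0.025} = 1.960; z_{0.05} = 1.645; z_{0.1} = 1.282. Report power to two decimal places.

power ≈ 0.91

For two equal groups, power = Φ(d·√(n/2) − z_{α}).
d·√(n/2) = 0.25 × √(346/2) = 0.25 × 13.153 = 3.288.
z_β = 3.288 − 1.960 = 1.328.
Power = Φ(1.328) = 0.908.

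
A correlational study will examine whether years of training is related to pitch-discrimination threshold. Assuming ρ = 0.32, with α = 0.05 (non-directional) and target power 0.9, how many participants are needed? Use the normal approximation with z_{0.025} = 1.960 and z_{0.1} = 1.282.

Fisher's z: C = ½·ln((1+r)/(1−r)) = ½·ln(1.9412) = 0.3316.
n = ((z_{α/2} + z_β)/C)² + 3.
(1.960 + 1.282) / 0.3316 = 3.242 / 0.3316 = 9.777.
n = 9.777² + 3 = 95.59 + 3 = 98.6.
Round up.

n = 99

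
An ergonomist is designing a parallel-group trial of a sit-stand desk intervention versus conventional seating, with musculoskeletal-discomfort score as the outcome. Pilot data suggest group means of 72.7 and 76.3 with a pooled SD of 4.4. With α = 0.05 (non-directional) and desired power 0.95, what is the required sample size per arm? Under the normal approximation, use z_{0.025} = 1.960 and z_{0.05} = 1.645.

n = 39 per group

Cohen's d = |M₁ − M₂| / SD_pooled = |72.7 − 76.3| / 4.4 = 3.6 / 4.4 = 0.818.
For two independent groups with equal n: n = 2·((z_{α/2} + z_β) / d)².
z_{α/2} + z_β = 1.960 + 1.645 = 3.605.
n = 2 × (3.605 / 0.818)² = 2 × 4.407² = 2 × 19.42 = 38.8.
Round up to the next whole participant.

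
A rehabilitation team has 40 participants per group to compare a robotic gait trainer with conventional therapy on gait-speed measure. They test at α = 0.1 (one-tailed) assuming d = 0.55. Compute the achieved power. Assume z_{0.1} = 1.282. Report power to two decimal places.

power ≈ 0.88

For two equal groups, power = Φ(d·√(n/2) − z_{α}).
d·√(n/2) = 0.55 × √(40/2) = 0.55 × 4.472 = 2.460.
z_β = 2.460 − 1.282 = 1.178.
Power = Φ(1.178) = 0.881.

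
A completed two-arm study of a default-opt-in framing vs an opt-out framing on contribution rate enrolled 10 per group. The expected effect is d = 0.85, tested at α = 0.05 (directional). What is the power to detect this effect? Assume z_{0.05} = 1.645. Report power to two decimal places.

For two equal groups, power = Φ(d·√(n/2) − z_{α}).
d·√(n/2) = 0.85 × √(10/2) = 0.85 × 2.236 = 1.901.
z_β = 1.901 − 1.645 = 0.256.
Power = Φ(0.256) = 0.601.

power ≈ 0.60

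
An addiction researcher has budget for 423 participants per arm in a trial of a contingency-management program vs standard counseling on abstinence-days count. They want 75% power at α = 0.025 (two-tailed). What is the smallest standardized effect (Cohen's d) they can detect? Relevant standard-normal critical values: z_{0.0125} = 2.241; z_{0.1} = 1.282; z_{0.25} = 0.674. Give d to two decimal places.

For two independent groups of n = 423 each: d_min = (z_{α/2} + z_β)·√(2/n).
z-sum = 2.241 + 0.674 = 2.915.
d_min = 2.915 × √(2/423) = 2.915 × 0.0688 = 0.200.

d_min ≈ 0.20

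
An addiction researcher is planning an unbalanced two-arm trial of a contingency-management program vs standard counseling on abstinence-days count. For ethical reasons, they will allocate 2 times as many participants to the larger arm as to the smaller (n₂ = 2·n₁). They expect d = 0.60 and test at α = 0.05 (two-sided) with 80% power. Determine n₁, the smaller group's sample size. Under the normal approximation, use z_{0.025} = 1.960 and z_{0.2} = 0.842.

With allocation ratio k = n₂/n₁ = 2, Var(x̄₁−x̄₂) = σ²(1/n₁ + 1/(k·n₁)) = σ²·(k+1)/(k·n₁).
So n₁ = (1 + 1/k)·((z_{α/2} + z_β)/d)² = 1.500 × (2.802/0.60)².
n₁ = 1.500 × 21.81 = 32.7.
Round up: n₁ = 33, giving n₂ = 2 × 33 = 66.

n₁ = 33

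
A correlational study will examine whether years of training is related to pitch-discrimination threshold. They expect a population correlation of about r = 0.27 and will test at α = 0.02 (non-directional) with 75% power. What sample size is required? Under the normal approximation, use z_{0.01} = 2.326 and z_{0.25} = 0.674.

Fisher's z: C = ½·ln((1+r)/(1−r)) = ½·ln(1.7397) = 0.2769.
n = ((z_{α/2} + z_β)/C)² + 3.
(2.326 + 0.674) / 0.2769 = 3.000 / 0.2769 = 10.834.
n = 10.834² + 3 = 117.38 + 3 = 120.4.
Round up.

n = 121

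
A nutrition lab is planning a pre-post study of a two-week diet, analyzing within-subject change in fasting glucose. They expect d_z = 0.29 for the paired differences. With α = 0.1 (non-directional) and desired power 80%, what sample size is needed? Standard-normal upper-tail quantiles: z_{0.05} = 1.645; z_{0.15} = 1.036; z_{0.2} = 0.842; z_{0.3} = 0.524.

For a paired (one-sample on differences) test: n = ((z_{α/2} + z_β) / d)².
z_{α/2} + z_β = 1.645 + 0.842 = 2.487.
n = (2.487 / 0.29)² = 8.576² = 73.55.
Round up.

n = 74 pairs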